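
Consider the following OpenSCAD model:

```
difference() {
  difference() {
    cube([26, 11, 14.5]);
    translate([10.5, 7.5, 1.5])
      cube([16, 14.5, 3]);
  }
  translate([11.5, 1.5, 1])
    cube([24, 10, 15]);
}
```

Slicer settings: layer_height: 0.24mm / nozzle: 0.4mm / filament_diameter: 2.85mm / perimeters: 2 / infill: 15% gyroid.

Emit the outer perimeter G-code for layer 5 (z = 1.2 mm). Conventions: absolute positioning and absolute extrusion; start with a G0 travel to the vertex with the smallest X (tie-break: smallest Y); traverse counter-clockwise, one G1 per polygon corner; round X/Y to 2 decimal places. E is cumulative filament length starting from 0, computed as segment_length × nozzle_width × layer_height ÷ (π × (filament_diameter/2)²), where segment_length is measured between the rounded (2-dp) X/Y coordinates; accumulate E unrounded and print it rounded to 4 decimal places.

G0 X0.00 Y0.00 Z1.20
G1 X26.00 Y0.00 E0.3913
G1 X26.00 Y1.50 E0.4138
G1 X11.50 Y1.50 E0.6320
G1 X11.50 Y11.00 E0.7750
G1 X0.00 Y11.00 E0.9481
G1 X0.00 Y0.00 E1.1136

At z = 1.2 mm: the 26×11 cube contributes its full rectangle; the cube at (10.5, 7.5) is absent (z outside [1.5, 4.5]); Taking the first minus the rest: none of the subtracted shapes is present at this height, so the 26×11 cube is unchanged — 1 connected region; the cube at (11.5, 1.5) (footprint 24×10) is included at this height; After the difference (first − rest): starting from that combined region, the 24×10 cube at (11.5, 1.5) partially overlaps it — only the 137.75 mm² overlap (of its 240.00 mm²) is removed, clipping the outline — 1 connected region. The outline is a single polygon with 6 vertices. Extrusion per mm of travel: 0.4 × 0.24 / (π × 1.425²) = 0.015048. Accumulating E over each segment gives final E = 1.1136.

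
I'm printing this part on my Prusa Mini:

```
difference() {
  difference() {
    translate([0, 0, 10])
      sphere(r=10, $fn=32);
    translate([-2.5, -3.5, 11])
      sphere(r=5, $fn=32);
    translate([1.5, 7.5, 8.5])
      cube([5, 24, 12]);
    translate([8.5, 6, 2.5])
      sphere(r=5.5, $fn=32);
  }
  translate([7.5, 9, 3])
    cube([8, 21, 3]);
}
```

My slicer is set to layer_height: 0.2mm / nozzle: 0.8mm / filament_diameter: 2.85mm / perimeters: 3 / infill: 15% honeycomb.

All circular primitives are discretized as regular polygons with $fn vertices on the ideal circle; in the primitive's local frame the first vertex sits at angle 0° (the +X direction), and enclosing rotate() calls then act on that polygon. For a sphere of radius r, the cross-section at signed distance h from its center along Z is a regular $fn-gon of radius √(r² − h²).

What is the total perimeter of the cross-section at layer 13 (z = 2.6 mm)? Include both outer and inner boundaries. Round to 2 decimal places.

42.33 mm

At z = 2.6 mm: the sphere: section is a regular 32-gon, circumradius = √(r²−h²) = √(10²−7.4²) = 6.726 (perimeter = 2·32·6.726·sin(180°/32) = 42.19 mm); the sphere at (-2.5, -3.5) does not reach this height (|z−center|=8.400 > r=5); the cube at (1.5, 7.5) is not intersected at this z (z outside [8.5, 20.5]); the r=5.5 sphere at (8.5, 6) slices to a regular 32-gon of circumradius 5.499 (√(r²−h²) with h=0.1 from center) (perimeter = 2·32·5.499·sin(180°/32) = 34.50 mm); Taking the first minus the rest: starting from the r=10 sphere, the r=5.5 sphere at (8.5, 6) partially overlaps it — only the 7.61 mm² overlap (of its 94.39 mm²) is removed, clipping the outline — boundary = 42.33 mm; the cube at (7.5, 9) is not intersected at this z (z outside [3, 6]); After the difference (first − rest): none of the subtracted shapes is present at this height, so that combined region is unchanged — boundary = 42.33 mm. Overall, the cross-section is a single solid region. Total boundary length (outer) = 42.33 mm.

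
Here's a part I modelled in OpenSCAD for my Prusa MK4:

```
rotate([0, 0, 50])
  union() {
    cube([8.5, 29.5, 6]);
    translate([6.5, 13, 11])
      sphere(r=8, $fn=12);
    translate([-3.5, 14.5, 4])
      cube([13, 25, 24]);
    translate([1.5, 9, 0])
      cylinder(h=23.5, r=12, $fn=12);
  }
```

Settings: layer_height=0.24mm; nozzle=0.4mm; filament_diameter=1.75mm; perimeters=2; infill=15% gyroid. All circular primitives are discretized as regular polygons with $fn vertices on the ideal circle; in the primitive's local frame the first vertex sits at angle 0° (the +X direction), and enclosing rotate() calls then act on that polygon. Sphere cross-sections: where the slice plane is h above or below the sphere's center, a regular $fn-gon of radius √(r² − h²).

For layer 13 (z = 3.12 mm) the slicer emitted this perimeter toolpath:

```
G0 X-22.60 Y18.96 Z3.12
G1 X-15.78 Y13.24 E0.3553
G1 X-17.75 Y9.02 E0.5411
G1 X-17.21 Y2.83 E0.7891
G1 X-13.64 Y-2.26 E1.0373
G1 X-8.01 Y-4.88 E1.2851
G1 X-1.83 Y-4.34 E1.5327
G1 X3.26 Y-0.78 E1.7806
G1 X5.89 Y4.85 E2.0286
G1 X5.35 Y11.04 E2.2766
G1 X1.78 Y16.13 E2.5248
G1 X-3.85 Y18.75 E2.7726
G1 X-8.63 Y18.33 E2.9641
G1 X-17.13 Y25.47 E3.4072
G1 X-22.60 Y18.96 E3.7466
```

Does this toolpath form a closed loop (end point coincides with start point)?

Start point (G0): (-22.60, 18.96). End point (last G1): the path returns to the start — closed.

yes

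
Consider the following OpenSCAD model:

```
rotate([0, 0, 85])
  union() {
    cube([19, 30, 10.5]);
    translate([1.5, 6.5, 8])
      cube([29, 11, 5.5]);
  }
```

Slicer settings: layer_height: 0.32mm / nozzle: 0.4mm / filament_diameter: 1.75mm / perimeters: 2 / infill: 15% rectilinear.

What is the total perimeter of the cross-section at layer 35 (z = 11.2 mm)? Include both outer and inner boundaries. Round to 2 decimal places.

80.00 mm

At z = 11.2 mm: the cube does not reach this height (z outside [0, 10.5]); the cube at (1.5, 6.5) (footprint 29×11) is included at this height (perimeter 80.00 mm); Combining (union): only the 29×11 cube at (1.5, 6.5) is present, so the union is just that shape — boundary = 80.00 mm; (rotated 85° about Z; rotation is an isometry so areas/perimeters/island counts are preserved). Overall, the cross-section is a single solid region. Total boundary length (outer) = 80.00 mm.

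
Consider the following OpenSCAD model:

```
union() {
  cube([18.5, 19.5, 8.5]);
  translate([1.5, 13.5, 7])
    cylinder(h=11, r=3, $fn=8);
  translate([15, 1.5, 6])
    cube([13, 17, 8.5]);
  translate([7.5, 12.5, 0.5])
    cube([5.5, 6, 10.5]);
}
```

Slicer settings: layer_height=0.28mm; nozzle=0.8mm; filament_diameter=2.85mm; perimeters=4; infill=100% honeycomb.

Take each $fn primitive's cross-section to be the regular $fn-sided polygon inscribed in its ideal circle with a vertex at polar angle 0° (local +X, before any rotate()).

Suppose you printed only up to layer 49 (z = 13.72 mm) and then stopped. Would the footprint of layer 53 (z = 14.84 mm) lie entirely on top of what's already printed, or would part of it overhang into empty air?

Compare the two slices. At z = 13.72: the cube is absent (z outside [0, 8.5]); the cylinder at (1.5, 13.5): section is a regular 8-gon, circumradius r=3 (area = (8/2)·3.000²·sin(360°/8) = 25.46 mm²); the cube at (15, 1.5) (footprint 13×17) is included at this height (area 221.00 mm²); the cube at (7.5, 12.5) is not intersected at this z (z outside [0.5, 11]); Taking the union: the 2 present regions are separate (no shared area or edge), so areas and boundary lengths simply add and each stays a separate island — area = 246.46 mm². At z = 14.84: the cube is absent (z outside [0, 8.5]); the r=3 cylinder at (1.5, 13.5) contributes a regular 8-gon of circumradius 3 (area = (8/2)·3.000²·sin(360°/8) = 25.46 mm²); the cube at (15, 1.5) is absent (z outside [6, 14.5]); the cube at (7.5, 12.5) is absent (z outside [0.5, 11]); Merging all regions: only the r=3 cylinder at (1.5, 13.5) is present, so the union is just that shape — area = 25.46 mm². Checking containment: the cross-section at z = 14.84 is a subset of the cross-section at z = 13.72.

entirely on top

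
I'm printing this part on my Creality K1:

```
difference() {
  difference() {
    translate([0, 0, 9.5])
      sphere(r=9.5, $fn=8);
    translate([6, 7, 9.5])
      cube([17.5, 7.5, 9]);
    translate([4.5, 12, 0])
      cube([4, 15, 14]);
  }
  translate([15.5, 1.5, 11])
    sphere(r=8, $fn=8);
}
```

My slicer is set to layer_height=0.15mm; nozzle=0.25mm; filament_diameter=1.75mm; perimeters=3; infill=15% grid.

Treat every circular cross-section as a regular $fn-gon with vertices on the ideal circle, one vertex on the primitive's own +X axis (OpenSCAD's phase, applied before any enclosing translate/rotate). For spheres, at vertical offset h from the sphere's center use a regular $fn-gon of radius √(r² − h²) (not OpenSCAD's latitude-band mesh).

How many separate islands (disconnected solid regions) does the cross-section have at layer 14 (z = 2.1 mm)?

1

At z = 2.1 mm: the r=9.5 sphere slices to a regular 8-gon of circumradius 5.957 (√(r²−h²) with h=7.4 from center); the cube at (6, 7) is absent (z outside [9.5, 18.5]); the cube at (4.5, 12) is present — its section is the full 4×15 rectangle; Subtracting the remaining from the first: starting from the r=9.5 sphere, the 4×15 cube at (4.5, 12) misses the remaining region (no effect) — 1 connected region; the sphere at (15.5, 1.5) is not intersected at this z (|z−center|=8.900 > r=8); Subtracting the remaining from the first: none of the subtracted shapes is present at this height, so the result so far is unchanged — 1 connected region. Overall, the cross-section is a single solid region. Island count = 1.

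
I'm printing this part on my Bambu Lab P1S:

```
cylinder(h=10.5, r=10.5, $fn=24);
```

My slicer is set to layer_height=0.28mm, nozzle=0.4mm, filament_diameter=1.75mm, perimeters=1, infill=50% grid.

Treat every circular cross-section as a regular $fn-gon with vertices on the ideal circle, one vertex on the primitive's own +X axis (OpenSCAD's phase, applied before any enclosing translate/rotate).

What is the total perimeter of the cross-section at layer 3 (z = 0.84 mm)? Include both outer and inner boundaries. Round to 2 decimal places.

65.79 mm

At z = 0.84 mm: the r=10.5 cylinder gives a regular 24-gon of circumradius 10.5 (constant along its height) (perimeter = 2·24·10.500·sin(180°/24) = 65.79 mm). Overall, the cross-section is a single solid region. Total boundary length (outer) = 65.79 mm.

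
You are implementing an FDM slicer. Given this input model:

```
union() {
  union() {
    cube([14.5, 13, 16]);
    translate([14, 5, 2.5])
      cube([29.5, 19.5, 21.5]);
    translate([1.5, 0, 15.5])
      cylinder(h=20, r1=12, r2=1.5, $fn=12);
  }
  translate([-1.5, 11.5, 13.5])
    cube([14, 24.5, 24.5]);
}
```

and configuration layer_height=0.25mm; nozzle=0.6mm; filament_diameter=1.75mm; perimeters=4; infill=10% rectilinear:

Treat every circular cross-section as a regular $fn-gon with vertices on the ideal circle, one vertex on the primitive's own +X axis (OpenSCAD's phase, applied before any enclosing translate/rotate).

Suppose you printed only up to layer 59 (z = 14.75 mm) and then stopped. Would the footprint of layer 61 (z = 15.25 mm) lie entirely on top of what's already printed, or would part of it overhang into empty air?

entirely on top

Compare the two slices. At z = 14.75: the 14.5×13 cube contributes its full rectangle (area 188.50 mm²); the cube at (14, 5) is present — its section is the full 29.5×19.5 rectangle (area 575.25 mm²); the cone at (1.5, 0) is absent (z outside [15.5, 35.5]); Taking the union: the regions partially overlap — summed areas 763.75 mm² minus the doubly-counted overlap 4.00 mm² gives 759.75 mm² — area = 759.75 mm²; the cube at (-1.5, 11.5) is present — its section is the full 14×24.5 rectangle (area 343.00 mm²); Combining (union): the regions partially overlap — summed areas 1102.75 mm² minus the doubly-counted overlap 18.75 mm² gives 1084.00 mm² — area = 1084.00 mm². At z = 15.25: the 14.5×13 cube contributes its full rectangle (area 188.50 mm²); the cube at (14, 5) is present — its section is the full 29.5×19.5 rectangle (area 575.25 mm²); the cone at (1.5, 0) is not intersected at this z (z outside [15.5, 35.5]); Combining (union): the regions partially overlap — summed areas 763.75 mm² minus the doubly-counted overlap 4.00 mm² gives 759.75 mm² — area = 759.75 mm²; the cube at (-1.5, 11.5) (footprint 14×24.5) is included at this height (area 343.00 mm²); Combining (union): the regions partially overlap — summed areas 1102.75 mm² minus the doubly-counted overlap 18.75 mm² gives 1084.00 mm² — area = 1084.00 mm². Checking containment: the cross-section at z = 15.25 is a subset of the cross-section at z = 14.75.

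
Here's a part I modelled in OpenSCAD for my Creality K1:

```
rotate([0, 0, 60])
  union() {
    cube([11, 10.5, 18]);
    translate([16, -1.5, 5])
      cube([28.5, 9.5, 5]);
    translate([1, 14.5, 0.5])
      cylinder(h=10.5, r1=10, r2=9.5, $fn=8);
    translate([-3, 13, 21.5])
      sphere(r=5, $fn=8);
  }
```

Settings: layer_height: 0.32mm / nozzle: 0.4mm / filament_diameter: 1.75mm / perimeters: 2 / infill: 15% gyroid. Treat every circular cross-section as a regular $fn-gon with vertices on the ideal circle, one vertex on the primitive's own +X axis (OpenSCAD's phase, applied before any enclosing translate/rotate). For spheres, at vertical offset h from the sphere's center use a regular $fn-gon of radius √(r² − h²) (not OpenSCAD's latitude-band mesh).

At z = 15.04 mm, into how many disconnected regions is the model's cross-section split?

1

At z = 15.04 mm: the 11×10.5 cube contributes its full rectangle; the cube at (16, -1.5) does not reach this height (z outside [5, 10]); the cone at (1, 14.5) is absent (z outside [0.5, 11]); the sphere at (-3, 13) is absent (|z−center|=6.460 > r=5); Merging all regions: only the 11×10.5 cube is present, so the union is just that shape — 1 connected region; (rotated 60° about Z; rotation is an isometry so areas/perimeters/island counts are preserved). The result has 1 disconnected region.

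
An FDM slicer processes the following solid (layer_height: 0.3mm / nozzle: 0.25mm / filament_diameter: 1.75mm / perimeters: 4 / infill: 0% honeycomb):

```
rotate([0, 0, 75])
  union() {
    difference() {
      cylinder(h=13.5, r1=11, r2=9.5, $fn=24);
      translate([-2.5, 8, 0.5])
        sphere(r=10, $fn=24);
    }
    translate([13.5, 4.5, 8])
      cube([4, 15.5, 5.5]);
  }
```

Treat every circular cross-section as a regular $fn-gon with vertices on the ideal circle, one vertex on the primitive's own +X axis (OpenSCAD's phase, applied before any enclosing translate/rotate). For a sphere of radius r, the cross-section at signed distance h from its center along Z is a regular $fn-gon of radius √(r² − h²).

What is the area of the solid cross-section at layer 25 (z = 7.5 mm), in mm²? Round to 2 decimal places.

230.11 mm²

At z = 7.5 mm: the cone contributes a regular 24-gon of circumradius 10.167 (interpolated between r1=11 and r2=9.5 at t=0.556) (area = (24/2)·10.167²·sin(360°/24) = 321.02 mm²); the r=10 sphere at (-2.5, 8) slices to a regular 24-gon of circumradius 7.141 (√(r²−h²) with h=7 from center) (area = (24/2)·7.141²·sin(360°/24) = 158.40 mm²); Subtracting the remaining from the first: starting from the cone (321.02 mm²), the r=10 sphere at (-2.5, 8) partially overlaps it — only the 90.91 mm² overlap (of its 158.40 mm²) is removed, clipping the outline — area = 230.11 mm²; the cube at (13.5, 4.5) is not intersected at this z (z outside [8, 13.5]); Merging all regions: only the result so far is present, so the union is just that shape — area = 230.11 mm²; (whole slice rotated 75° about Z — lengths, areas and connectivity unchanged). Overall, the cross-section is a single solid region. Net area = 230.11 mm².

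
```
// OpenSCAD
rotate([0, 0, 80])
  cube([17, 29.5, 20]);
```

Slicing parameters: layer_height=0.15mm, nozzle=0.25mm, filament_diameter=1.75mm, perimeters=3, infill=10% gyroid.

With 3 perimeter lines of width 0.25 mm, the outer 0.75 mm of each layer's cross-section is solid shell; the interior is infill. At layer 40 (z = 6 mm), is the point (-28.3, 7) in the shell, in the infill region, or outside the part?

shell

At z = 6 mm: the cube (footprint 17×29.5) is included at this height; (whole slice rotated 80° about Z — lengths, areas and connectivity unchanged). Overall, the cross-section is a single solid region. Undo the 80° rotation: the query point maps to (1.979, 29.086) in the un-rotated model frame. The nearest boundary edge runs (17.00, 29.50)→(0.00, 29.50); distance from the point to it = 0.41 mm. The point is inside the cross-section, 0.41 mm from the nearest boundary — within the 0.75 mm shell band (3 × 0.25).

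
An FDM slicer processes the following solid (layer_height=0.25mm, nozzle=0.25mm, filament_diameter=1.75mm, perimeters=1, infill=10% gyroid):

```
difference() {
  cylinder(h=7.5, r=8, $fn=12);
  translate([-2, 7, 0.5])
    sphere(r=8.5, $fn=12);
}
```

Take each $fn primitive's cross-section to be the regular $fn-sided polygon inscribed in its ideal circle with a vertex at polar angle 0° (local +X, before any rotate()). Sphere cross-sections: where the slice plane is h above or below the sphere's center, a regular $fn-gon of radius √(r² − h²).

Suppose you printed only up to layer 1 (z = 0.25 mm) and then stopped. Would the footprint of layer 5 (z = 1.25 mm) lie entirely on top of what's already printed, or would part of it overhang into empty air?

entirely on top

Compare the two slices. At z = 0.25: the r=8 cylinder contributes a regular 12-gon of circumradius 8 (area = (12/2)·8.000²·sin(360°/12) = 192.00 mm²); the sphere at (-2, 7): section is a regular 12-gon, circumradius = √(r²−h²) = √(8.5²−0.25²) = 8.496 (area = (12/2)·8.496²·sin(360°/12) = 216.56 mm²); Taking the first minus the rest: starting from the r=8 cylinder (192.00 mm²), the r=8.5 sphere at (-2, 7) partially overlaps it — only the 90.64 mm² overlap (of its 216.56 mm²) is removed, clipping the outline — area = 101.36 mm². At z = 1.25: the cylinder: section is a regular 12-gon, circumradius r=8 (area = (12/2)·8.000²·sin(360°/12) = 192.00 mm²); the r=8.5 sphere at (-2, 7) contributes a regular 12-gon of circumradius √(8.5²−0.75²) = 8.467 (area = (12/2)·8.467²·sin(360°/12) = 215.06 mm²); Subtracting the remaining from the first: starting from the r=8 cylinder (192.00 mm²), the r=8.5 sphere at (-2, 7) partially overlaps it — only the 90.14 mm² overlap (of its 215.06 mm²) is removed, clipping the outline — area = 101.86 mm². Checking containment: the cross-section at z = 1.25 is a subset of the cross-section at z = 0.25.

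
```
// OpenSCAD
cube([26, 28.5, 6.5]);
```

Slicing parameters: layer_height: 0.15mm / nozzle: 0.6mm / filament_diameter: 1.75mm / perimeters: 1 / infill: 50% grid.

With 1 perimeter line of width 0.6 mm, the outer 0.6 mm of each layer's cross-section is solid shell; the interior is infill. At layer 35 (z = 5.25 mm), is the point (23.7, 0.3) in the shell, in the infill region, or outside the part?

At z = 5.25 mm: the cube (footprint 26×28.5) is included at this height. Overall, the cross-section is a single solid region. The nearest boundary edge runs (0.00, 0.00)→(26.00, 0.00); distance from the point to it = 0.30 mm. The point is inside the cross-section, 0.30 mm from the nearest boundary — within the 0.6 mm shell band (1 × 0.6).

shell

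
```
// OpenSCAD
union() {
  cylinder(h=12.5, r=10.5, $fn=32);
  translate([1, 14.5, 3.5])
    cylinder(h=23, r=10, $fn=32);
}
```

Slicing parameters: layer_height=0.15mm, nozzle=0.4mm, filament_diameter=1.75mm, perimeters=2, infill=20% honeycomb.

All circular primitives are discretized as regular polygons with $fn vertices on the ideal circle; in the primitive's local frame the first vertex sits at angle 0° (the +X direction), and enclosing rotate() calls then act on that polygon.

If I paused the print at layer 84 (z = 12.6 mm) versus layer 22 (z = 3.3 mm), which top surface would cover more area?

Layer 84 (z = 12.6): the cylinder does not reach this height (z outside [0, 12.5]); the r=10 cylinder at (1, 14.5) gives a regular 32-gon of circumradius 10 (constant along its height) (area = (32/2)·10.000²·sin(360°/32) = 312.14 mm²); Taking the union: only the r=10 cylinder at (1, 14.5) is present, so the union is just that shape — area = 312.14 mm². So its area = 312.14 mm². Layer 22 (z = 3.3): the cylinder: section is a regular 32-gon, circumradius r=10.5 (area = (32/2)·10.500²·sin(360°/32) = 344.14 mm²); the cylinder at (1, 14.5) does not reach this height (z outside [3.5, 26.5]); Combining (union): only the r=10.5 cylinder is present, so the union is just that shape — area = 344.14 mm². So its area = 344.14 mm². Layer 22 is larger (344.14 vs 312.14 mm²).

layer 22 (z = 3.3 mm)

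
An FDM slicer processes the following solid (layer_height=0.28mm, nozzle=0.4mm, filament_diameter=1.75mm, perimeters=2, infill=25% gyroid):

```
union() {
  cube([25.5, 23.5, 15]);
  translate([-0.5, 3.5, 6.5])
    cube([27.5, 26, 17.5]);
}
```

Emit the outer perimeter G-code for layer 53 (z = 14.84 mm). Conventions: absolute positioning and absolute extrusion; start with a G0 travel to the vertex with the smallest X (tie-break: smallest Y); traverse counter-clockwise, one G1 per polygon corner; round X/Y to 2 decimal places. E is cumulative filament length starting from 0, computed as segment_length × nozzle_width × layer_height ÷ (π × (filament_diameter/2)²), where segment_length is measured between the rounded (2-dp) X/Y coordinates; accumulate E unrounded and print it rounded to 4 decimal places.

G0 X-0.50 Y3.50 Z14.84
G1 X0.00 Y3.50 E0.0233
G1 X0.00 Y0.00 E0.1863
G1 X25.50 Y0.00 E1.3736
G1 X25.50 Y3.50 E1.5366
G1 X27.00 Y3.50 E1.6065
G1 X27.00 Y29.50 E2.8171
G1 X-0.50 Y29.50 E4.0976
G1 X-0.50 Y3.50 E5.3083

At z = 14.84 mm: the cube (footprint 25.5×23.5) is included at this height; the cube at (-0.5, 3.5) is present — its section is the full 27.5×26 rectangle; Merging all regions: the regions partially overlap (shared area 510.00 mm²), so overlapping operands fuse into one piece — 1 connected region. The outline is a single polygon with 8 vertices. Extrusion per mm of travel: 0.4 × 0.28 / (π × 0.875²) = 0.046564. Accumulating E over each segment gives final E = 5.3083.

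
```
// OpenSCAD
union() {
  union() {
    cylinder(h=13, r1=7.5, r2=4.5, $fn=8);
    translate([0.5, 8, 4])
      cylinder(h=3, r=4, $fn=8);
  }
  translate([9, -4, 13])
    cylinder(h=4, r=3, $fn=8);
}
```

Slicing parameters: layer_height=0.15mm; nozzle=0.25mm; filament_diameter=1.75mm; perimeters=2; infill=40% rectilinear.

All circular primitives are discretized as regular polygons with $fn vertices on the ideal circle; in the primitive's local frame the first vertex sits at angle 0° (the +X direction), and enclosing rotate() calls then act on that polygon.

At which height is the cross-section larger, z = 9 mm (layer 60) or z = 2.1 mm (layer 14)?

layer 14 (z = 2.1 mm)

Layer 60 (z = 9): the cone: at t=0.692 of its height the radius interpolates to r₁+(r₂−r₁)t = 5.423, giving a regular 8-gon of that circumradius (area = (8/2)·5.423²·sin(360°/8) = 83.18 mm²); the cylinder at (0.5, 8) is not intersected at this z (z outside [4, 7]); Combining (union): only the cone is present, so the union is just that shape — area = 83.18 mm²; the cylinder at (9, -4) does not reach this height (z outside [13, 17]); Merging all regions: only that combined region is present, so the union is just that shape — area = 83.18 mm². So its area = 83.18 mm². Layer 14 (z = 2.1): the cone (r1=7.5→r2=4.5) has section circumradius 7.015 here — a regular 8-gon (area = (8/2)·7.015²·sin(360°/8) = 139.20 mm²); the cylinder at (0.5, 8) does not reach this height (z outside [4, 7]); Combining (union): only the cone is present, so the union is just that shape — area = 139.20 mm²; the cylinder at (9, -4) does not reach this height (z outside [13, 17]); Taking the union: only the result so far is present, so the union is just that shape — area = 139.20 mm². So its area = 139.20 mm². Layer 14 is larger (139.20 vs 83.18 mm²).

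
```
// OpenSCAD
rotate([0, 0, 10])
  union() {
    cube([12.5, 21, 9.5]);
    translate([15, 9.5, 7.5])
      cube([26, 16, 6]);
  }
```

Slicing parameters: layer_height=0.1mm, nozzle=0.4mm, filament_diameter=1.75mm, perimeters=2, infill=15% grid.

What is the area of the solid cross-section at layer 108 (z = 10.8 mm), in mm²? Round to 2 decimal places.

At z = 10.8 mm: the cube is absent (z outside [0, 9.5]); the cube at (15, 9.5) is present — its section is the full 26×16 rectangle (area 416.00 mm²); Merging all regions: only the 26×16 cube at (15, 9.5) is present, so the union is just that shape — area = 416.00 mm²; (whole slice rotated 10° about Z — lengths, areas and connectivity unchanged). Overall, the cross-section is a single solid region. Net area = 416.00 mm².

416.00 mm²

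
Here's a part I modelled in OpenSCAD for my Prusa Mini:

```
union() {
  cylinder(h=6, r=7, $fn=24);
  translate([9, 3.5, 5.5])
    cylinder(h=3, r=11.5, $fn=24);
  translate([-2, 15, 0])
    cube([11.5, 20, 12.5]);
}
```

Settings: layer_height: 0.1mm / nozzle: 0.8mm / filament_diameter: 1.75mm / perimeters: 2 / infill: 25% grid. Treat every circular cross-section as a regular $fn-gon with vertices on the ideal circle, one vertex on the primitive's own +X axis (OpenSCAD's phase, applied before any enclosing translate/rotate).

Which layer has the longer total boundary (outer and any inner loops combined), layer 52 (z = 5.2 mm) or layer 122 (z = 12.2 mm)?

layer 52 (z = 5.2 mm)

Layer 52 (z = 5.2): the cylinder: section is a regular 24-gon, circumradius r=7 (perimeter = 2·24·7.000·sin(180°/24) = 43.86 mm); the cylinder at (9, 3.5) is absent (z outside [5.5, 8.5]); the cube at (-2, 15) is present — its section is the full 11.5×20 rectangle (perimeter 63.00 mm); Merging all regions: the 2 present regions are separate (no shared area or edge), so areas and boundary lengths simply add and each stays a separate island — boundary = 106.86 mm. So its perimeter = 106.86 mm. Layer 122 (z = 12.2): the cylinder is absent (z outside [0, 6]); the cylinder at (9, 3.5) does not reach this height (z outside [5.5, 8.5]); the cube at (-2, 15) (footprint 11.5×20) is included at this height (perimeter 63.00 mm); Combining (union): only the 11.5×20 cube at (-2, 15) is present, so the union is just that shape — boundary = 63.00 mm. So its perimeter = 63.00 mm. Layer 52 is larger (106.86 vs 63.00 mm).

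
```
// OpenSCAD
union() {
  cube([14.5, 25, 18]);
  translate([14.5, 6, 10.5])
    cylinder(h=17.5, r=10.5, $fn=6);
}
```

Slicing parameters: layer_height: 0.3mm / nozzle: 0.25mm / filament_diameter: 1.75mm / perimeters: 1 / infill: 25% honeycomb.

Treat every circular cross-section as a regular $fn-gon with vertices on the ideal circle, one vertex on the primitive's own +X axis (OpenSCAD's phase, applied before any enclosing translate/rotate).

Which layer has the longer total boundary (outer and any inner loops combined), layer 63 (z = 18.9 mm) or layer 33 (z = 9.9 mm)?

layer 33 (z = 9.9 mm)

Layer 63 (z = 18.9): the cube does not reach this height (z outside [0, 18]); the r=10.5 cylinder at (14.5, 6) contributes a regular 6-gon of circumradius 10.5 (perimeter = 2·6·10.500·sin(180°/6) = 63.00 mm); Merging all regions: only the r=10.5 cylinder at (14.5, 6) is present, so the union is just that shape — boundary = 63.00 mm. So its perimeter = 63.00 mm. Layer 33 (z = 9.9): the cube (footprint 14.5×25) is included at this height (perimeter 79.00 mm); the cylinder at (14.5, 6) is absent (z outside [10.5, 28]); Combining (union): only the 14.5×25 cube is present, so the union is just that shape — boundary = 79.00 mm. So its perimeter = 79.00 mm. Layer 33 is larger (79.00 vs 63.00 mm).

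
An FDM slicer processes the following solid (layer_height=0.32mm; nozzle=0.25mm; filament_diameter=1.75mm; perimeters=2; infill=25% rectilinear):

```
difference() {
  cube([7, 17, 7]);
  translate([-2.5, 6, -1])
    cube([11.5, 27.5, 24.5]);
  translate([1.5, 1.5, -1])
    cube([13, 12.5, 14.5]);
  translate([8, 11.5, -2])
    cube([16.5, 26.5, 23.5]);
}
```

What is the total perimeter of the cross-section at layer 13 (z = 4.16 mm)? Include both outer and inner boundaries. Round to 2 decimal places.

At z = 4.16 mm: the cube (footprint 7×17) is included at this height (perimeter 48.00 mm); the 11.5×27.5 cube at (-2.5, 6) contributes its full rectangle (perimeter 78.00 mm); the cube at (1.5, 1.5) (footprint 13×12.5) is included at this height (perimeter 51.00 mm); the cube at (8, 11.5) is present — its section is the full 16.5×26.5 rectangle (perimeter 86.00 mm); After the difference (first − rest): starting from the 7×17 cube, the 11.5×27.5 cube at (-2.5, 6) partially overlaps it — only the 77.00 mm² overlap (of its 316.25 mm²) is removed, clipping the outline; the 13×12.5 cube at (1.5, 1.5) partially overlaps it — only the 24.75 mm² overlap (of its 162.50 mm²) is removed, clipping the outline; the 16.5×26.5 cube at (8, 11.5) misses the remaining region (no effect) — boundary = 26.00 mm. Overall, the cross-section is a single solid region. Total boundary length (outer) = 26.00 mm.

26.00 mm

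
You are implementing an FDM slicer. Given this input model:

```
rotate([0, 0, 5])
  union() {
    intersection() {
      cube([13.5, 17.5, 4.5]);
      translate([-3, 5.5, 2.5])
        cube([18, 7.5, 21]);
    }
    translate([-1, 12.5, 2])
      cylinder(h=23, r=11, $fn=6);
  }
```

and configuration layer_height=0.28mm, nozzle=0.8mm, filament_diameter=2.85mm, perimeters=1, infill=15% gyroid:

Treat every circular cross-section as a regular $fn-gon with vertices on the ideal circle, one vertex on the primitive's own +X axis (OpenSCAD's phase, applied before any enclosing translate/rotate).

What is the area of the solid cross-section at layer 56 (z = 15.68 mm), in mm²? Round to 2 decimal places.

At z = 15.68 mm: the cube is absent (z outside [0, 4.5]); the cube at (-3, 5.5) is present — its section is the full 18×7.5 rectangle (area 135.00 mm²); Keeping only the common overlap: at least one operand is absent at this height, so nothing remains; the cylinder at (-1, 12.5): section is a regular 6-gon, circumradius r=11 (area = (6/2)·11.000²·sin(360°/6) = 314.37 mm²); Taking the union: only the r=11 cylinder at (-1, 12.5) is present, so the union is just that shape — area = 314.37 mm²; (whole slice rotated 5° about Z — lengths, areas and connectivity unchanged). Overall, the cross-section is a single solid region. Net area = 314.37 mm².

314.37 mm²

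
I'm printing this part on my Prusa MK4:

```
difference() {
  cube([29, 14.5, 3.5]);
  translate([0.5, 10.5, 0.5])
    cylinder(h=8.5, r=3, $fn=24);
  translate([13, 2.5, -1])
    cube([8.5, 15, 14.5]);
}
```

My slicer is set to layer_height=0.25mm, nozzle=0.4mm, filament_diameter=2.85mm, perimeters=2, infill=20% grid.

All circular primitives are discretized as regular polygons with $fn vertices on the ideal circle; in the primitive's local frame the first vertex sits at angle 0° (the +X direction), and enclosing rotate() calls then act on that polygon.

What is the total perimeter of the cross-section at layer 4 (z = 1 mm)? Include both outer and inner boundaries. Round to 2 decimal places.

At z = 1 mm: the cube (footprint 29×14.5) is included at this height (perimeter 87.00 mm); the cylinder at (0.5, 10.5): section is a regular 24-gon, circumradius r=3 (perimeter = 2·24·3.000·sin(180°/24) = 18.80 mm); the 8.5×15 cube at (13, 2.5) contributes its full rectangle (perimeter 47.00 mm); After the difference (first − rest): starting from the 29×14.5 cube, the r=3 cylinder at (0.5, 10.5) partially overlaps it — only the 16.94 mm² overlap (of its 27.95 mm²) is removed, clipping the outline; the 8.5×15 cube at (13, 2.5) partially overlaps it — only the 102.00 mm² overlap (of its 127.50 mm²) is removed, clipping the outline — boundary = 115.54 mm. Overall, the cross-section is a single solid region. Total boundary length (outer) = 115.54 mm.

115.54 mm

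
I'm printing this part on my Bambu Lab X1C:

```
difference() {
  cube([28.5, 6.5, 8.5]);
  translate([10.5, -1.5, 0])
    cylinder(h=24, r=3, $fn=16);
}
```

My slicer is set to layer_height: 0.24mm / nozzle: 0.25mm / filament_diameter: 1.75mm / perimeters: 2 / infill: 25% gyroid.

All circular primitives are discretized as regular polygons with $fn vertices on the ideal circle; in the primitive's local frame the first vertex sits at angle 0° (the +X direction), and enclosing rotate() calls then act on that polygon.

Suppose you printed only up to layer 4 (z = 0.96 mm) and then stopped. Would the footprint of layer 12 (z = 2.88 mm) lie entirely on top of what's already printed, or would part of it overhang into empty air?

Compare the two slices. At z = 0.96: the cube is present — its section is the full 28.5×6.5 rectangle (area 185.25 mm²); the r=3 cylinder at (10.5, -1.5) gives a regular 16-gon of circumradius 3 (constant along its height) (area = (16/2)·3.000²·sin(360°/16) = 27.55 mm²); After the difference (first − rest): starting from the 28.5×6.5 cube (185.25 mm²), the r=3 cylinder at (10.5, -1.5) partially overlaps it — only the 5.28 mm² overlap (of its 27.55 mm²) is removed, clipping the outline — area = 179.97 mm². At z = 2.88: the cube is present — its section is the full 28.5×6.5 rectangle (area 185.25 mm²); the cylinder at (10.5, -1.5): section is a regular 16-gon, circumradius r=3 (area = (16/2)·3.000²·sin(360°/16) = 27.55 mm²); Subtracting the remaining from the first: starting from the 28.5×6.5 cube (185.25 mm²), the r=3 cylinder at (10.5, -1.5) partially overlaps it — only the 5.28 mm² overlap (of its 27.55 mm²) is removed, clipping the outline — area = 179.97 mm². Checking containment: the cross-section at z = 2.88 is a subset of the cross-section at z = 0.96.

entirely on top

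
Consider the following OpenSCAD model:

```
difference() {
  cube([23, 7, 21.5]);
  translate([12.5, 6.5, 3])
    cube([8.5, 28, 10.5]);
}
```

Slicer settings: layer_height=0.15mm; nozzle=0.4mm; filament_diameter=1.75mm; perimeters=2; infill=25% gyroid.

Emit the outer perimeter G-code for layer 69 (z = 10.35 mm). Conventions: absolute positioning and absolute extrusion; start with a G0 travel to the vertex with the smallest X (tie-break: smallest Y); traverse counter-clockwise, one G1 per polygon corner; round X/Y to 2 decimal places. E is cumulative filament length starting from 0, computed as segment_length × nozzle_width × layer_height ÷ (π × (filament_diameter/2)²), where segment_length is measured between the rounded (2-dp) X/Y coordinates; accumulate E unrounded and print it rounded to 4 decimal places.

G0 X0.00 Y0.00 Z10.35
G1 X23.00 Y0.00 E0.5737
G1 X23.00 Y7.00 E0.7484
G1 X21.00 Y7.00 E0.7982
G1 X21.00 Y6.50 E0.8107
G1 X12.50 Y6.50 E1.0227
G1 X12.50 Y7.00 E1.0352
G1 X0.00 Y7.00 E1.3470
G1 X0.00 Y0.00 E1.5217

At z = 10.35 mm: the 23×7 cube contributes its full rectangle; the cube at (12.5, 6.5) is present — its section is the full 8.5×28 rectangle; After the difference (first − rest): starting from the 23×7 cube, the 8.5×28 cube at (12.5, 6.5) partially overlaps it — only the 4.25 mm² overlap (of its 238.00 mm²) is removed, clipping the outline — 1 connected region. The outline is a single polygon with 8 vertices. Extrusion per mm of travel: 0.4 × 0.15 / (π × 0.875²) = 0.024945. Accumulating E over each segment gives final E = 1.5217.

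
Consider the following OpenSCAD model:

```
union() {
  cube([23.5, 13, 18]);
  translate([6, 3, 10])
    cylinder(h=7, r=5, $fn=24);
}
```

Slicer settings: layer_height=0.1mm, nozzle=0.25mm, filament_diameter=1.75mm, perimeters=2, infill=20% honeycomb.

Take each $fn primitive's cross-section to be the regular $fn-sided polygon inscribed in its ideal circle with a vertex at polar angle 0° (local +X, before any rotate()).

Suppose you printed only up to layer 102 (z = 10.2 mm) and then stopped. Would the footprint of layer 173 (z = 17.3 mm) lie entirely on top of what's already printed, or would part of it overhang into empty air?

entirely on top

Compare the two slices. At z = 10.2: the cube is present — its section is the full 23.5×13 rectangle (area 305.50 mm²); the r=5 cylinder at (6, 3) gives a regular 24-gon of circumradius 5 (constant along its height) (area = (24/2)·5.000²·sin(360°/24) = 77.65 mm²); Taking the union: the regions partially overlap — summed areas 383.15 mm² minus the doubly-counted overlap 66.73 mm² gives 316.42 mm² — area = 316.42 mm². At z = 17.3: the cube (footprint 23.5×13) is included at this height (area 305.50 mm²); the cylinder at (6, 3) does not reach this height (z outside [10, 17]); Merging all regions: only the 23.5×13 cube is present, so the union is just that shape — area = 305.50 mm². Checking containment: the cross-section at z = 17.3 is a subset of the cross-section at z = 10.2.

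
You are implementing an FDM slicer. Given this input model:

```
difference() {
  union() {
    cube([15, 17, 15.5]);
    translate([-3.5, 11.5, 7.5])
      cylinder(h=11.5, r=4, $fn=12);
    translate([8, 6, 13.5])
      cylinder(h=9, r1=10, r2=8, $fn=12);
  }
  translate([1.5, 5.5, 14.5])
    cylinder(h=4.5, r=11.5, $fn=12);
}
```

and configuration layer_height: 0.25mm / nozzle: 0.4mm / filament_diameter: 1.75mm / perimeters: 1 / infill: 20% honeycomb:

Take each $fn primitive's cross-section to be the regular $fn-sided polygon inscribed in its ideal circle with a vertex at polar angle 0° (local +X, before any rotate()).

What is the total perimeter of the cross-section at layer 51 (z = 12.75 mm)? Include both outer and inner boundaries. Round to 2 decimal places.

81.25 mm

At z = 12.75 mm: the cube (footprint 15×17) is included at this height (perimeter 64.00 mm); the r=4 cylinder at (-3.5, 11.5) gives a regular 12-gon of circumradius 4 (constant along its height) (perimeter = 2·12·4.000·sin(180°/12) = 24.85 mm); the cone at (8, 6) is absent (z outside [13.5, 22.5]); Taking the union: the regions partially overlap (shared area 0.93 mm²), so the edge portions inside another operand are dropped and the merged outline is re-measured after clipping — boundary = 81.25 mm; the cylinder at (1.5, 5.5) does not reach this height (z outside [14.5, 19]); Taking the first minus the rest: none of the subtracted shapes is present at this height, so the result so far is unchanged — boundary = 81.25 mm. Overall, the cross-section is a single solid region. Total boundary length (outer) = 81.25 mm.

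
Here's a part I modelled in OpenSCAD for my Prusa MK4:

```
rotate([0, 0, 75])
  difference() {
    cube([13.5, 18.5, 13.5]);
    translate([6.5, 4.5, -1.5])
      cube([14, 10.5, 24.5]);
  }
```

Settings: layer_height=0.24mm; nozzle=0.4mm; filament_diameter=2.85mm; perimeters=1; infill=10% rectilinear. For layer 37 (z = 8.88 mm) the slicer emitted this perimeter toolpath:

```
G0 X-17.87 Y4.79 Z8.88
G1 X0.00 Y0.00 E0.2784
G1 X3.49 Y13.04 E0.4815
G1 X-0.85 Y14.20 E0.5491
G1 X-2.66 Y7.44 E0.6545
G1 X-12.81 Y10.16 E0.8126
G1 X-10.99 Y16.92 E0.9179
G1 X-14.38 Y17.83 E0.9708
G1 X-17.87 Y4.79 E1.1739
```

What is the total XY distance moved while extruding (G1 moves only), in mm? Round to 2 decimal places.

78.01 mm

Sum the Euclidean lengths of each G1 segment: total = 78.01 mm.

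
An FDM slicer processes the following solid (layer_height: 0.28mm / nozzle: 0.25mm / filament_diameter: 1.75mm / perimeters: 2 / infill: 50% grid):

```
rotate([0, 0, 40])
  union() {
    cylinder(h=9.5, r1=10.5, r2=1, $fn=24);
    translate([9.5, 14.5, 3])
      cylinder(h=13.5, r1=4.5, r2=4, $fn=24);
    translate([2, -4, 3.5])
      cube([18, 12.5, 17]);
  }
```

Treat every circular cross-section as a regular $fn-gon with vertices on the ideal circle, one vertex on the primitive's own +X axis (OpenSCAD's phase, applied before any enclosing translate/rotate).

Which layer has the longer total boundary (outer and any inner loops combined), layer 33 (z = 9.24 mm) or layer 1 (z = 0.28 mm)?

Layer 33 (z = 9.24): the cone: at t=0.973 of its height the radius interpolates to r₁+(r₂−r₁)t = 1.260, giving a regular 24-gon of that circumradius (perimeter = 2·24·1.260·sin(180°/24) = 7.89 mm); the cone at (9.5, 14.5): at t=0.462 of its height the radius interpolates to r₁+(r₂−r₁)t = 4.269, giving a regular 24-gon of that circumradius (perimeter = 2·24·4.269·sin(180°/24) = 26.75 mm); the cube at (2, -4) (footprint 18×12.5) is included at this height (perimeter 61.00 mm); Merging all regions: the 3 present regions are separate (no shared area or edge), so areas and boundary lengths simply add and each stays a separate island — boundary = 95.64 mm; (whole slice rotated 40° about Z — lengths, areas and connectivity unchanged). So its perimeter = 95.64 mm. Layer 1 (z = 0.28): the cone contributes a regular 24-gon of circumradius 10.220 (interpolated between r1=10.5 and r2=1 at t=0.029) (perimeter = 2·24·10.220·sin(180°/24) = 64.03 mm); the cone at (9.5, 14.5) does not reach this height (z outside [3, 16.5]); the cube at (2, -4) is not intersected at this z (z outside [3.5, 20.5]); Combining (union): only the cone is present, so the union is just that shape — boundary = 64.03 mm; (rotated 40° about Z; rotation is an isometry so areas/perimeters/island counts are preserved). So its perimeter = 64.03 mm. Layer 33 is larger (95.64 vs 64.03 mm).

layer 33 (z = 9.24 mm)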